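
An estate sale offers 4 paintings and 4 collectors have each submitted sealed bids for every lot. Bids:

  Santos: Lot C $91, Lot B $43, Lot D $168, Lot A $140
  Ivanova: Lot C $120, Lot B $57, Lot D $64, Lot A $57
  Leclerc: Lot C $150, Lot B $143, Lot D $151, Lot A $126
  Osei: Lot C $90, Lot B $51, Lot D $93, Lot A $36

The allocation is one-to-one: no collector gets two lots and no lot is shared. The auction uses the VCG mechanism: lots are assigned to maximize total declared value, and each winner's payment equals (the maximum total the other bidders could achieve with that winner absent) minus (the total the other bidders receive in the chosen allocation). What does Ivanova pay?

Ivanova pays $25.

Efficient allocation: Santos→Lot A ($140), Ivanova→Lot C ($120), Leclerc→Lot B ($143), Osei→Lot D ($93); total welfare W = $496.
Ivanova receives Lot C at value $120, so the others get W − 120 = $376.
Without Ivanova: best allocation of the remaining 3 bidders over all 4 lots is Santos→Lot D ($168), Leclerc→Lot B ($143), Osei→Lot C ($90), total $401.
VCG payment = (others' best without Ivanova) − (others' welfare with Ivanova) = 401 − 376 = $25.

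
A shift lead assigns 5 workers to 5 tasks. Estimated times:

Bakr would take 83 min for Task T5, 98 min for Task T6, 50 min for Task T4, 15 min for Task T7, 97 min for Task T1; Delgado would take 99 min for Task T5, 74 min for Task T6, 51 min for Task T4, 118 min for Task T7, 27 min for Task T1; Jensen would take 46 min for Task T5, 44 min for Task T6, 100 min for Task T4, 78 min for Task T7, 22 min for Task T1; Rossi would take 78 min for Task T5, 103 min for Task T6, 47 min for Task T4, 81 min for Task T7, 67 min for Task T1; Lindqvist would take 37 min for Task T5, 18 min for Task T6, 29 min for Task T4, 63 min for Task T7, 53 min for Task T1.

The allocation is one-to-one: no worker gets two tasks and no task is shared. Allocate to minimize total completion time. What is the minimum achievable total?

Min total: 153 min

Optimal: Bakr→Task T7 (15 min), Delgado→Task T1 (27 min), Jensen→Task T5 (46 min), Rossi→Task T4 (47 min), Lindqvist→Task T6 (18 min) — total 15+27+46+47+18 = 153 min.
Row-greedy (each worker in turn takes its cheapest remaining task) gives 170 min, worse by 17.
Next-best assignment: Bakr→Task T7, Delgado→Task T1, Jensen→Task T6, Rossi→Task T4, Lindqvist→Task T5 = 170 min.
Checked against all permutations: 153 min is optimal.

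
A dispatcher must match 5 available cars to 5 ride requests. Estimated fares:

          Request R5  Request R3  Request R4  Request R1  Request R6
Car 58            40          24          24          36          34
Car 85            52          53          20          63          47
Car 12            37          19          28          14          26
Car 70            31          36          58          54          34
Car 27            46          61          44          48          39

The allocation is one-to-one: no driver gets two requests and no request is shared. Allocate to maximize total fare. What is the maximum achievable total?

Max total: $253

Optimal: Car 58→Request R6 ($34), Car 85→Request R1 ($63), Car 12→Request R5 ($37), Car 70→Request R4 ($58), Car 27→Request R3 ($61) — total 34+63+37+58+61 = $253.
Next-best assignment: Car 58→Request R5, Car 85→Request R1, Car 12→Request R6, Car 70→Request R4, Car 27→Request R3 = $248.
Swapping Car 12↔Car 70 (Car 12→Request R4 $28, Car 70→Request R5 $31) loses 36.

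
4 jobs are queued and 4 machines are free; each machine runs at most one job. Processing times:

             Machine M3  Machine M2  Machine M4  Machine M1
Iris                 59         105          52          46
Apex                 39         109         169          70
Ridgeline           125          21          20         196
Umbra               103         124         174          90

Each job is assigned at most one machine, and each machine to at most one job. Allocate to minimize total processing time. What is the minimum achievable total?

Optimal: Iris→Machine M4 (52 min), Apex→Machine M3 (39 min), Ridgeline→Machine M2 (21 min), Umbra→Machine M1 (90 min) — total 52+39+21+90 = 202 min.
Row-greedy (each job in turn takes its cheapest remaining machine) gives 229 min, worse by 27.
Next-best assignment: Iris→Machine M1, Apex→Machine M3, Ridgeline→Machine M4, Umbra→Machine M2 = 229 min.
Every other assignment is strictly worse.

Minimum total: 202 min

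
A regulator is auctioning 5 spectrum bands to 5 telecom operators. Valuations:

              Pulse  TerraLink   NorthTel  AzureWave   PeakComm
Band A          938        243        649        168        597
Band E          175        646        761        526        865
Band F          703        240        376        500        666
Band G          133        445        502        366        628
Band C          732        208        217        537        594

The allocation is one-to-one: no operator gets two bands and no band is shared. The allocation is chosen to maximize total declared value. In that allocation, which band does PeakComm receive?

PeakComm receives Band F.

Optimal: Pulse→Band A ($938M), TerraLink→Band G ($445M), NorthTel→Band E ($761M), AzureWave→Band C ($537M), PeakComm→Band F ($666M) — total 938+445+761+537+666 = $3347M.
Row-greedy (each operator in turn takes its best remaining band) gives $3289M, worse by 58.
Checked against all permutations: $3347M is optimal.
PeakComm's own top band is Band E ($865M), but forcing PeakComm→Band E and reassigning the rest optimally gives only $3199M — worse by 148.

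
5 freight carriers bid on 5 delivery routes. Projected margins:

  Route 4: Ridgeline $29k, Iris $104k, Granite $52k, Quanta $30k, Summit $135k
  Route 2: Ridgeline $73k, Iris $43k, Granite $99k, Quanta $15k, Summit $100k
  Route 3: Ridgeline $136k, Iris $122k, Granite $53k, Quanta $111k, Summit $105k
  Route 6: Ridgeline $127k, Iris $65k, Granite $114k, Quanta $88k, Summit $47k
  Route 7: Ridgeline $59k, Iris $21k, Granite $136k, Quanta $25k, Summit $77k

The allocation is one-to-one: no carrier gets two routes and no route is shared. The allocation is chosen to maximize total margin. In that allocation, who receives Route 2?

Optimal: Ridgeline→Route 6 ($127k), Iris→Route 4 ($104k), Granite→Route 7 ($136k), Quanta→Route 3 ($111k), Summit→Route 2 ($100k) — total 127+104+136+111+100 = $578k.
Column-greedy (each route in turn goes to its best remaining carrier) gives $479k, worse by 99.
Swapping Ridgeline↔Iris (Ridgeline→Route 4 $29k, Iris→Route 6 $65k) loses 137.
Checked against all permutations: $578k is optimal.
Summit's own top route is Route 4 ($135k), but forcing Summit→Route 4 and reassigning the rest optimally gives only $554k — worse by 24.

Summit receives Route 2.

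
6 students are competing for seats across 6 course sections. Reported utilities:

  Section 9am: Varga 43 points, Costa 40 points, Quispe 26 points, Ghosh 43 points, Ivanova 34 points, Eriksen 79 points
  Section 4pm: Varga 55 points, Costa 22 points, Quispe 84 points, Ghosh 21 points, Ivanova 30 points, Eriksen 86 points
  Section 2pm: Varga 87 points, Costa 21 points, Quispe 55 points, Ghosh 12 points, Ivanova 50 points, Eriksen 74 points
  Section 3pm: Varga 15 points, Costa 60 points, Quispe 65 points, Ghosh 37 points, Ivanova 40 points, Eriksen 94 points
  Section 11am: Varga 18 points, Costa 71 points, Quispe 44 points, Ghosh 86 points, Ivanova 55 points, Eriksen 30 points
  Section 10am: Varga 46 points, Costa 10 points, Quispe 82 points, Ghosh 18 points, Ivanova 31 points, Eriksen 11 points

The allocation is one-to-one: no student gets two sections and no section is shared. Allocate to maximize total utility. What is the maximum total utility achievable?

Optimal: Varga→Section 2pm (87 points), Costa→Section 3pm (60 points), Quispe→Section 10am (82 points), Ghosh→Section 11am (86 points), Ivanova→Section 9am (34 points), Eriksen→Section 4pm (86 points) — total 87+60+82+86+34+86 = 435 points.
Column-greedy (each section in turn goes to its best remaining student) gives 427 points, worse by 8.

Maximum total: 435 points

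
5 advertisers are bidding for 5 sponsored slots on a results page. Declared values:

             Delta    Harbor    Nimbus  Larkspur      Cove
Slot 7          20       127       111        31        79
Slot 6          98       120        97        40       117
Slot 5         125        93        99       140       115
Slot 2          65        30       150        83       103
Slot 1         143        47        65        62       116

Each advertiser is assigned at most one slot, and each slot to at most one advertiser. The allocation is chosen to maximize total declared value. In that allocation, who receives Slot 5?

This is a one-to-one assignment (maximum-weight bipartite matching).
Optimal: Delta→Slot 1 ($143), Harbor→Slot 7 ($127), Nimbus→Slot 2 ($150), Larkspur→Slot 5 ($140), Cove→Slot 6 ($117) — total 143+127+150+140+117 = $677.
No other one-to-one assignment exceeds $677.

Larkspur receives Slot 5.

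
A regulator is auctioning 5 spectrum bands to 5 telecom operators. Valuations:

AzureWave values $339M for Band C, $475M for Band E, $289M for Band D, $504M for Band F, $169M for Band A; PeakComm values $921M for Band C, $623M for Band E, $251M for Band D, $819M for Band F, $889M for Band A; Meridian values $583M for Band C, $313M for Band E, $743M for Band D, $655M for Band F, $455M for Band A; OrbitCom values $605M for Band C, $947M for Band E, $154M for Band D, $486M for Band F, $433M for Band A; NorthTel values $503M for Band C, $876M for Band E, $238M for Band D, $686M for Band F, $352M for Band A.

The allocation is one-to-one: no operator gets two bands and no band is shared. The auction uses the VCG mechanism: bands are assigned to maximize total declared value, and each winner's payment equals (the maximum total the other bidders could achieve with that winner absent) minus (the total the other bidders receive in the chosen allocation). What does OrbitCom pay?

OrbitCom pays $32M.

Efficient allocation: AzureWave→Band F ($504M), PeakComm→Band A ($889M), Meridian→Band D ($743M), OrbitCom→Band C ($605M), NorthTel→Band E ($876M); total welfare W = $3617M.
OrbitCom receives Band C at value $605M, so the others get W − 605 = $3012M.
Without OrbitCom: best allocation of the remaining 4 bidders over all 5 bands is AzureWave→Band F ($504M), PeakComm→Band C ($921M), Meridian→Band D ($743M), NorthTel→Band E ($876M), total $3044M.
VCG payment = (others' best without OrbitCom) − (others' welfare with OrbitCom) = 3044 − 3012 = $32M.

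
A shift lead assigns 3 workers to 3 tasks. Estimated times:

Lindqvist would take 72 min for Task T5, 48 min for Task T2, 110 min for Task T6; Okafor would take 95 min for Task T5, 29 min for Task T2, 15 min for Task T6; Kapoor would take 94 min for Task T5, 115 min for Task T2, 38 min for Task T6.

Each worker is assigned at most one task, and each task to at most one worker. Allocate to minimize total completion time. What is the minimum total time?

Minimum total: 139 min

Optimal: Lindqvist→Task T5 (72 min), Okafor→Task T2 (29 min), Kapoor→Task T6 (38 min) — total 72+29+38 = 139 min.
Swapping Kapoor↔Lindqvist (Kapoor→Task T5 94 min, Lindqvist→Task T6 110 min) adds 94.
Every other assignment is strictly worse.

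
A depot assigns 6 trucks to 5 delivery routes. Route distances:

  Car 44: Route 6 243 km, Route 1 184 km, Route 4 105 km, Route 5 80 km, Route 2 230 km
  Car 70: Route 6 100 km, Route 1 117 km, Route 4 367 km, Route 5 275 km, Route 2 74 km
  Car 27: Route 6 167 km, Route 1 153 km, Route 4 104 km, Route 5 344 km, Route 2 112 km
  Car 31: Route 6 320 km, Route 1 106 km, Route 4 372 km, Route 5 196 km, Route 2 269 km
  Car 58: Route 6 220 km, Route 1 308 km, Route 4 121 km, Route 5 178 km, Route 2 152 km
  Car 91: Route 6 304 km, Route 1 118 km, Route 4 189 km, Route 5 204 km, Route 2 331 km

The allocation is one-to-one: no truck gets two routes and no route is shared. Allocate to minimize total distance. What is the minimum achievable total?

Treat this as an assignment problem: match each truck to one route.
Optimal: Car 70→Route 6 (100 km), Car 31→Route 1 (106 km), Car 58→Route 4 (121 km), Car 44→Route 5 (80 km), Car 27→Route 2 (112 km) — total 100+106+121+80+112 = 519 km.
Every other assignment is strictly worse.

Min total: 519 km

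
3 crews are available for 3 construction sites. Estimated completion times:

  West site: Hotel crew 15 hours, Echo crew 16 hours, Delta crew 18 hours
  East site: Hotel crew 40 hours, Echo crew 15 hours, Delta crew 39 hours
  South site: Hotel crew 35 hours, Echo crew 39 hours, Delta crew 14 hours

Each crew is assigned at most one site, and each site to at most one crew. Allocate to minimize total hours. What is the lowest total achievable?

Optimal: Hotel crew→West site (15 hours), Echo crew→East site (15 hours), Delta crew→South site (14 hours) — total 15+15+14 = 44 hours.
Swapping Echo crew↔Hotel crew (Echo crew→West site 16 hours, Hotel crew→East site 40 hours) adds 26.
No other one-to-one assignment undercuts 44 hours.

Minimum total: 44 hours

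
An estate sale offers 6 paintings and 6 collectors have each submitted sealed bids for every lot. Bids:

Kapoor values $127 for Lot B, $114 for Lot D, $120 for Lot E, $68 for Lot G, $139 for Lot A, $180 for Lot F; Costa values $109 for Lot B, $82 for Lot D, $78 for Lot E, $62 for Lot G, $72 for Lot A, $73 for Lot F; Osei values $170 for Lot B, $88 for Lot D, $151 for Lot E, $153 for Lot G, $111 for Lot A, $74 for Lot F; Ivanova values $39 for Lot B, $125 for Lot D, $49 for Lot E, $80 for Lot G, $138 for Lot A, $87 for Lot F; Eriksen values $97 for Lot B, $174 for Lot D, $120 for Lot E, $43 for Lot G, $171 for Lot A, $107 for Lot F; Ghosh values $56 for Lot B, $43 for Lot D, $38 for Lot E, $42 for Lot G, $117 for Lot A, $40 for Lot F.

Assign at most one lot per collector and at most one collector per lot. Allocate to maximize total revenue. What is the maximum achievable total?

Maximum total: $811

Treat this as an assignment problem: match each collector to one lot.
Optimal: Kapoor→Lot F ($180), Costa→Lot B ($109), Osei→Lot E ($151), Ivanova→Lot G ($80), Eriksen→Lot D ($174), Ghosh→Lot A ($117) — total 180+109+151+80+174+117 = $811.
Column-greedy (each lot in turn goes to its best remaining collector) gives $734, worse by 77.
Next-best assignment: Kapoor→Lot F, Costa→Lot B, Osei→Lot G, Ivanova→Lot D, Eriksen→Lot E, Ghosh→Lot A = $804.
Swapping Ivanova↔Kapoor (Ivanova→Lot F $87, Kapoor→Lot G $68) loses 105.
No other one-to-one assignment exceeds $811.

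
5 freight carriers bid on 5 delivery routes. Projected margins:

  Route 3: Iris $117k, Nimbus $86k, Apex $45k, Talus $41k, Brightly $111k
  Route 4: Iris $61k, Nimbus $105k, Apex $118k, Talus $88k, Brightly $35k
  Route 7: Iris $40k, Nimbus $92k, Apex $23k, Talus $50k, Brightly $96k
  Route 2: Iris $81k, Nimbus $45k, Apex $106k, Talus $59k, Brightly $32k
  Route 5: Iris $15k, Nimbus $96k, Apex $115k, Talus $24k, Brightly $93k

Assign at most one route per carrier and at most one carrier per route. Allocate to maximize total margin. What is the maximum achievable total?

Optimal: Iris→Route 3 ($117k), Nimbus→Route 5 ($96k), Apex→Route 2 ($106k), Talus→Route 4 ($88k), Brightly→Route 7 ($96k) — total 117+96+106+88+96 = $503k.
Column-greedy (each route in turn goes to its best remaining carrier) gives $486k, worse by 17.
Next-best assignment: Iris→Route 3, Nimbus→Route 7, Apex→Route 2, Talus→Route 4, Brightly→Route 5 = $496k.
Every other assignment is strictly worse.

Maximum total: $503k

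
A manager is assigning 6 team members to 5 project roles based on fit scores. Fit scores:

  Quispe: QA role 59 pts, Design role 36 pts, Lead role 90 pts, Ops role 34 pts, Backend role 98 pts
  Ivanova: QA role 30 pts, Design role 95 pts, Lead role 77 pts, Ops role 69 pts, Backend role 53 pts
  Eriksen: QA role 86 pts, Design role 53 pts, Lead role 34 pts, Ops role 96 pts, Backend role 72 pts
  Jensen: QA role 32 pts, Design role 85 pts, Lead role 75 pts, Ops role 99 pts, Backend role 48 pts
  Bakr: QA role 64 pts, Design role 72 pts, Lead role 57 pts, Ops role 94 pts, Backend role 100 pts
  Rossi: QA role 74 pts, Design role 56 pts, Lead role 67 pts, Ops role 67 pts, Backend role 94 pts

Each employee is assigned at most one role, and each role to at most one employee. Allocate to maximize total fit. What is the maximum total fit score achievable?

Optimal: Eriksen→QA role (86 pts), Ivanova→Design role (95 pts), Quispe→Lead role (90 pts), Jensen→Ops role (99 pts), Bakr→Backend role (100 pts) — total 86+95+90+99+100 = 470 pts.
Row-greedy (each employee in turn takes its best remaining role) gives 428 pts, worse by 42.
Next-best assignment: Eriksen→QA role, Ivanova→Design role, Quispe→Lead role, Jensen→Ops role, Rossi→Backend role = 464 pts.
Swapping Jensen↔Quispe (Jensen→Lead role 75 pts, Quispe→Ops role 34 pts) loses 80.

Maximum total: 470 pts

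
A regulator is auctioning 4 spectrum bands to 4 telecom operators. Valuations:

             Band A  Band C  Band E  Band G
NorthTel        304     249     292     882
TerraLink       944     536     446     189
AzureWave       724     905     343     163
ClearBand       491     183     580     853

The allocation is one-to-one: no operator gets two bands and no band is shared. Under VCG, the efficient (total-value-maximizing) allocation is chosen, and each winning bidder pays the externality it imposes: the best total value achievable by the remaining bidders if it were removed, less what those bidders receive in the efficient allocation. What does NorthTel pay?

NorthTel pays $273M.

Efficient allocation: NorthTel→Band G ($882M), TerraLink→Band A ($944M), AzureWave→Band C ($905M), ClearBand→Band E ($580M); total welfare W = $3311M.
NorthTel receives Band G at value $882M, so the others get W − 882 = $2429M.
Without NorthTel: best allocation of the remaining 3 bidders over all 4 bands is TerraLink→Band A ($944M), AzureWave→Band C ($905M), ClearBand→Band G ($853M), total $2702M.
VCG payment = (others' best without NorthTel) − (others' welfare with NorthTel) = 2702 − 2429 = $273M.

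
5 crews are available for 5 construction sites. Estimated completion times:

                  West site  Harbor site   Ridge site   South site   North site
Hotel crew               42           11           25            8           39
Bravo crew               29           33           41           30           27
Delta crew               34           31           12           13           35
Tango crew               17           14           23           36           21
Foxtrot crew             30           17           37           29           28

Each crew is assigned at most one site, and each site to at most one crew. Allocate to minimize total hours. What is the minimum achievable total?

Min total: 81 hours

Optimal: Hotel crew→South site (8 hours), Bravo crew→North site (27 hours), Delta crew→Ridge site (12 hours), Tango crew→West site (17 hours), Foxtrot crew→Harbor site (17 hours) — total 8+27+12+17+17 = 81 hours.
Row-greedy (each crew in turn takes its cheapest remaining site) gives 91 hours, worse by 10.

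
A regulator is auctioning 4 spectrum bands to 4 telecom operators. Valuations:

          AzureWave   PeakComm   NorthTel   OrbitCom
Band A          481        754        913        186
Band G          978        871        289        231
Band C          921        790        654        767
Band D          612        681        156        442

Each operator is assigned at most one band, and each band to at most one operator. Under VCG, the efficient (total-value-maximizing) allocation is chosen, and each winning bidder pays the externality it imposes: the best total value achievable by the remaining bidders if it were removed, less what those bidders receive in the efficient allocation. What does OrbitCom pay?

Efficient allocation: AzureWave→Band G ($978M), PeakComm→Band D ($681M), NorthTel→Band A ($913M), OrbitCom→Band C ($767M); total welfare W = $3339M.
OrbitCom receives Band C at value $767M, so the others get W − 767 = $2572M.
Without OrbitCom: best allocation of the remaining 3 bidders over all 4 bands is AzureWave→Band C ($921M), PeakComm→Band G ($871M), NorthTel→Band A ($913M), total $2705M.
VCG payment = (others' best without OrbitCom) − (others' welfare with OrbitCom) = 2705 − 2572 = $133M.

OrbitCom pays $133M.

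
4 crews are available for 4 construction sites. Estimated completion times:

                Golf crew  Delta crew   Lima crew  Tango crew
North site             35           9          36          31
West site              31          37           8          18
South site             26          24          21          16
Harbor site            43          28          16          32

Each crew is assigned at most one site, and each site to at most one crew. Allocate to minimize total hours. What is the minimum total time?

This is the linear assignment problem.
Optimal: Golf crew→South site (26 hours), Delta crew→North site (9 hours), Lima crew→Harbor site (16 hours), Tango crew→West site (18 hours) — total 26+9+16+18 = 69 hours.
Min-entry greedy (repeatedly take the single cheapest remaining cell) gives 76 hours, worse by 7.

Min total: 69 hours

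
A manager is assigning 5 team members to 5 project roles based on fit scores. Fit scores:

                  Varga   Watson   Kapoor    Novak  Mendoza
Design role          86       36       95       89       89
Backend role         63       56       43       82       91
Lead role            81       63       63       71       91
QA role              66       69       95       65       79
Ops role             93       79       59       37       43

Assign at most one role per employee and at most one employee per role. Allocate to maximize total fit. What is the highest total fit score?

This is the linear assignment problem.
Optimal: Varga→Lead role (81 pts), Watson→Ops role (79 pts), Kapoor→QA role (95 pts), Novak→Design role (89 pts), Mendoza→Backend role (91 pts) — total 81+79+95+89+91 = 435 pts.
Max-entry greedy (repeatedly take the single best remaining cell) gives 419 pts, worse by 16.
Swapping Kapoor↔Mendoza (Kapoor→Backend role 43 pts, Mendoza→QA role 79 pts) loses 64.
Every other assignment is strictly worse.

Max total: 435 pts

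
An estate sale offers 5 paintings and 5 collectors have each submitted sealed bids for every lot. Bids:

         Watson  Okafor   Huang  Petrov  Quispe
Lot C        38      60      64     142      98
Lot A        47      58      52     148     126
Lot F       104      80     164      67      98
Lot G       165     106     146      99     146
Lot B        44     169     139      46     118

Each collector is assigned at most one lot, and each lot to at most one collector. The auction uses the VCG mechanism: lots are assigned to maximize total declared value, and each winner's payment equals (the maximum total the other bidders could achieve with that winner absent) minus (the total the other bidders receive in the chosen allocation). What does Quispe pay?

Efficient allocation: Watson→Lot G ($165), Okafor→Lot B ($169), Huang→Lot F ($164), Petrov→Lot C ($142), Quispe→Lot A ($126); total welfare W = $766.
Quispe receives Lot A at value $126, so the others get W − 126 = $640.
Without Quispe: best allocation of the remaining 4 bidders over all 5 lots is Watson→Lot G ($165), Okafor→Lot B ($169), Huang→Lot F ($164), Petrov→Lot A ($148), total $646.
VCG payment = (others' best without Quispe) − (others' welfare with Quispe) = 646 − 640 = $6.

Quispe pays $6.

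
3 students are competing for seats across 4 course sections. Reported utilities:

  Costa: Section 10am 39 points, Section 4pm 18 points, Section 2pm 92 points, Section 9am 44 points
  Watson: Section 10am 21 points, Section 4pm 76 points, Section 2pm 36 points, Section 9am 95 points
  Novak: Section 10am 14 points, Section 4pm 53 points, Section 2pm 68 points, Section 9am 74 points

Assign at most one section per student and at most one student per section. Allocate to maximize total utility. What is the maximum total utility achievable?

Max total: 242 points

Optimal: Costa→Section 2pm (92 points), Watson→Section 4pm (76 points), Novak→Section 9am (74 points) — total 92+76+74 = 242 points.
Column-greedy (each section in turn goes to its best remaining student) gives 183 points, worse by 59.
Next-best assignment: Costa→Section 2pm, Watson→Section 9am, Novak→Section 4pm = 240 points.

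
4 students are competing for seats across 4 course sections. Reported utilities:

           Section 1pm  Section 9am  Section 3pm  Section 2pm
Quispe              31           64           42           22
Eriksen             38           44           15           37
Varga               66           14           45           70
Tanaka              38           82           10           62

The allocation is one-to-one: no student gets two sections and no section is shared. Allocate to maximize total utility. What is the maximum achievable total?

Optimal: Quispe→Section 3pm (42 points), Eriksen→Section 1pm (38 points), Varga→Section 2pm (70 points), Tanaka→Section 9am (82 points) — total 42+38+70+82 = 232 points.
Row-greedy (each student in turn takes its best remaining section) gives 182 points, worse by 50.

Max total: 232 points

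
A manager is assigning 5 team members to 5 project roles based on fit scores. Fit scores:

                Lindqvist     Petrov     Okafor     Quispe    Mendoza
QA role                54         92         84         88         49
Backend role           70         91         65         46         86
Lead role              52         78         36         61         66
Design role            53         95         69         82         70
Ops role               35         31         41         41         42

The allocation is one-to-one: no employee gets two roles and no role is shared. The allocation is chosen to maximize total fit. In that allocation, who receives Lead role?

Petrov receives Lead role.

Optimal: Lindqvist→Ops role (35 pts), Petrov→Lead role (78 pts), Okafor→QA role (84 pts), Quispe→Design role (82 pts), Mendoza→Backend role (86 pts) — total 35+78+84+82+86 = 365 pts.
Column-greedy (each role in turn goes to its best remaining employee) gives 343 pts, worse by 22.
Checked against all permutations: 365 pts is optimal.
Petrov's own top role is Design role (95 pts), but forcing Petrov→Design role and reassigning the rest optimally gives only 362 pts — worse by 3.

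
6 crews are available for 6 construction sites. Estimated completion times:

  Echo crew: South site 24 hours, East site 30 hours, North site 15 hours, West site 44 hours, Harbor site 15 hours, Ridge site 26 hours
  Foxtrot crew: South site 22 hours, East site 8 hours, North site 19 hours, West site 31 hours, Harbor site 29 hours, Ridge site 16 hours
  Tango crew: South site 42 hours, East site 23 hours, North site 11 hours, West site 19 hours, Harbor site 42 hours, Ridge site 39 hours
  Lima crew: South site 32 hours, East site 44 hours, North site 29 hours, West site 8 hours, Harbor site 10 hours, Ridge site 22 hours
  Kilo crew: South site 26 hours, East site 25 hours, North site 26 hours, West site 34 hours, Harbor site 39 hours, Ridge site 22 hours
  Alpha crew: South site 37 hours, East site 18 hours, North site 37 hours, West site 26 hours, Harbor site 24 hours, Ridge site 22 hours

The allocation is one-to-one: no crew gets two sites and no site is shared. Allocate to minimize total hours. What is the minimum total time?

Optimal: Echo crew→Harbor site (15 hours), Foxtrot crew→East site (8 hours), Tango crew→North site (11 hours), Lima crew→West site (8 hours), Kilo crew→South site (26 hours), Alpha crew→Ridge site (22 hours) — total 15+8+11+8+26+22 = 90 hours.
Column-greedy (each site in turn goes to its cheapest remaining crew) gives 96 hours, worse by 6.
No other one-to-one assignment undercuts 90 hours.

Minimum total: 90 hours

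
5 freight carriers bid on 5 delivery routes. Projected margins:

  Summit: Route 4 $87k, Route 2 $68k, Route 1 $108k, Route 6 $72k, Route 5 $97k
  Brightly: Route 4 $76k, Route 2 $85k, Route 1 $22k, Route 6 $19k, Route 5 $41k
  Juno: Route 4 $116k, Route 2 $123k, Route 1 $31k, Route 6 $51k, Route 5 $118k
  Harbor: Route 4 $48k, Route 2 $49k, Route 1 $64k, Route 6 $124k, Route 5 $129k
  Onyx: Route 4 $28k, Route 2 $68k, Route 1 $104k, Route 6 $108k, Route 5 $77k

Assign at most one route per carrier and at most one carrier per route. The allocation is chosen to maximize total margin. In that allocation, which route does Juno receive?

Juno receives Route 4.

Optimal: Summit→Route 1 ($108k), Brightly→Route 2 ($85k), Juno→Route 4 ($116k), Harbor→Route 5 ($129k), Onyx→Route 6 ($108k) — total 108+85+116+129+108 = $546k.
Column-greedy (each route in turn goes to its best remaining carrier) gives $510k, worse by 36.
Next-best assignment: Summit→Route 1, Brightly→Route 4, Juno→Route 2, Harbor→Route 5, Onyx→Route 6 = $544k.
Juno's own top route is Route 2 ($123k), but forcing Juno→Route 2 and reassigning the rest optimally gives only $544k — worse by 2.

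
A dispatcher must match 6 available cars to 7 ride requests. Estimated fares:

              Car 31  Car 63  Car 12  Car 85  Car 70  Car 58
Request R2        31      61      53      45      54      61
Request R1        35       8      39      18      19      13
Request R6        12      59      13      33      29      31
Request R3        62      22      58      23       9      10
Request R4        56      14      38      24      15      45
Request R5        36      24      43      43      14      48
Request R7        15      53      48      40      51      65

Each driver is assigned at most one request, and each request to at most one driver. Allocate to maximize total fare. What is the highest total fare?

Max total: $335

Optimal: Car 31→Request R4 ($56), Car 63→Request R6 ($59), Car 12→Request R3 ($58), Car 85→Request R5 ($43), Car 70→Request R2 ($54), Car 58→Request R7 ($65) — total 56+59+58+43+54+65 = $335.
Max-entry greedy (repeatedly take the single best remaining cell) gives $283, worse by 52.
No other one-to-one assignment exceeds $335.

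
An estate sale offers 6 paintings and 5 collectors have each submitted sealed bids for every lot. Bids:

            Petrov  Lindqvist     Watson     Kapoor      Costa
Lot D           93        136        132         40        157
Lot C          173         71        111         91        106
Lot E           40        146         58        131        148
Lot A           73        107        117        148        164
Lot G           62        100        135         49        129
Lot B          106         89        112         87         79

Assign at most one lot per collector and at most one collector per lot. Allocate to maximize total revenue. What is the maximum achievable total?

Max total: $759

Optimal: Petrov→Lot C ($173), Lindqvist→Lot E ($146), Watson→Lot G ($135), Kapoor→Lot A ($148), Costa→Lot D ($157) — total 173+146+135+148+157 = $759.
Max-entry greedy (repeatedly take the single best remaining cell) gives $705, worse by 54.
No other one-to-one assignment exceeds $759.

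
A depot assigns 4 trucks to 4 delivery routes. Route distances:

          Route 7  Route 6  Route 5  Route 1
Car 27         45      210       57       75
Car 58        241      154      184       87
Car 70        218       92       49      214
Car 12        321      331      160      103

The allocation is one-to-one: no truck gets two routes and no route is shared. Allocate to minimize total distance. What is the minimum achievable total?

Optimal: Car 27→Route 7 (45 km), Car 58→Route 6 (154 km), Car 70→Route 5 (49 km), Car 12→Route 1 (103 km) — total 45+154+49+103 = 351 km.
Min-entry greedy (repeatedly take the single cheapest remaining cell) gives 512 km, worse by 161.
Next-best assignment: Car 27→Route 7, Car 58→Route 1, Car 70→Route 6, Car 12→Route 5 = 384 km.
No other one-to-one assignment undercuts 351 km.

Minimum total: 351 km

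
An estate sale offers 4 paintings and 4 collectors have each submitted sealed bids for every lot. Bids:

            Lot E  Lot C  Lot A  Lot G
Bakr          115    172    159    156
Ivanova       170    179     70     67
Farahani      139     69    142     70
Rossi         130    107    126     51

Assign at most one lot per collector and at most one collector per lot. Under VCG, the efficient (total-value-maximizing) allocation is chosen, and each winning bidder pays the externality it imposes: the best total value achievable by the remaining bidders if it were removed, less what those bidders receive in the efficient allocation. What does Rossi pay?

Rossi pays $7.

Efficient allocation: Bakr→Lot G ($156), Ivanova→Lot C ($179), Farahani→Lot A ($142), Rossi→Lot E ($130); total welfare W = $607.
Rossi receives Lot E at value $130, so the others get W − 130 = $477.
Without Rossi: best allocation of the remaining 3 bidders over all 4 lots is Bakr→Lot C ($172), Ivanova→Lot E ($170), Farahani→Lot A ($142), total $484.
VCG payment = (others' best without Rossi) − (others' welfare with Rossi) = 484 − 477 = $7.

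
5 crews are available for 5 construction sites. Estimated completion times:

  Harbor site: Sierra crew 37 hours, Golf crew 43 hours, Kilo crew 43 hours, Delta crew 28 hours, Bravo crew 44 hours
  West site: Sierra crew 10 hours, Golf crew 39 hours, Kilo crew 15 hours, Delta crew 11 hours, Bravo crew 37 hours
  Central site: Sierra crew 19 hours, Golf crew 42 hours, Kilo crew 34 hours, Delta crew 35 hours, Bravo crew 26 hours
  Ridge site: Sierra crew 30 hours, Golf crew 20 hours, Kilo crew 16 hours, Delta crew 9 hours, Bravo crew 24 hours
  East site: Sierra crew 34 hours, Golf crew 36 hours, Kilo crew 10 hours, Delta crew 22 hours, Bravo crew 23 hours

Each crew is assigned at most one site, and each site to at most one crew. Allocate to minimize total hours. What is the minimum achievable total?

Minimum total: 94 hours

Optimal: Sierra crew→West site (10 hours), Golf crew→Ridge site (20 hours), Kilo crew→East site (10 hours), Delta crew→Harbor site (28 hours), Bravo crew→Central site (26 hours) — total 10+20+10+28+26 = 94 hours.
Min-entry greedy (repeatedly take the single cheapest remaining cell) gives 98 hours, worse by 4.
Swapping Kilo crew↔Delta crew (Kilo crew→Harbor site 43 hours, Delta crew→East site 22 hours) adds 27.
Every other assignment is strictly worse.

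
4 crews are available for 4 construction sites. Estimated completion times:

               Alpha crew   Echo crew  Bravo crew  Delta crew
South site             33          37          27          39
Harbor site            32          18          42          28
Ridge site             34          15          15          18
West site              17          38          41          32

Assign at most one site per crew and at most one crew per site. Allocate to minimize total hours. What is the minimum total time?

This is the linear assignment problem.
Optimal: Alpha crew→West site (17 hours), Echo crew→Harbor site (18 hours), Bravo crew→South site (27 hours), Delta crew→Ridge site (18 hours) — total 17+18+27+18 = 80 hours.
Min-entry greedy (repeatedly take the single cheapest remaining cell) gives 87 hours, worse by 7.
Next-best assignment: Alpha crew→West site, Echo crew→Ridge site, Bravo crew→South site, Delta crew→Harbor site = 87 hours.

Minimum total: 80 hours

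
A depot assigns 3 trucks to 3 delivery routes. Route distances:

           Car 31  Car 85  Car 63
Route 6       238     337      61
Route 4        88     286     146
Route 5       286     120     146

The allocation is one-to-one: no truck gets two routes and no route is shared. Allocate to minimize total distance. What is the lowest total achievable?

Minimum total: 269 km

Optimal: Car 31→Route 4 (88 km), Car 85→Route 5 (120 km), Car 63→Route 6 (61 km) — total 88+120+61 = 269 km.
Next-best assignment: Car 31→Route 6, Car 85→Route 5, Car 63→Route 4 = 504 km.
Swapping Car 63↔Car 31 (Car 63→Route 4 146 km, Car 31→Route 6 238 km) adds 235.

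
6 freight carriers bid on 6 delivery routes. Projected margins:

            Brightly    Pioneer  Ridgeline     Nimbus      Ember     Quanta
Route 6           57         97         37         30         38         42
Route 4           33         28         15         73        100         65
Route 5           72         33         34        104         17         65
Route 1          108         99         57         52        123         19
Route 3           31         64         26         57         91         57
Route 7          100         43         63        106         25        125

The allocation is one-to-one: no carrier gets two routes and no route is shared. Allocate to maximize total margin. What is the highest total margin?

Max total: $560k

Optimal: Brightly→Route 1 ($108k), Pioneer→Route 6 ($97k), Ridgeline→Route 3 ($26k), Nimbus→Route 5 ($104k), Ember→Route 4 ($100k), Quanta→Route 7 ($125k) — total 108+97+26+104+100+125 = $560k.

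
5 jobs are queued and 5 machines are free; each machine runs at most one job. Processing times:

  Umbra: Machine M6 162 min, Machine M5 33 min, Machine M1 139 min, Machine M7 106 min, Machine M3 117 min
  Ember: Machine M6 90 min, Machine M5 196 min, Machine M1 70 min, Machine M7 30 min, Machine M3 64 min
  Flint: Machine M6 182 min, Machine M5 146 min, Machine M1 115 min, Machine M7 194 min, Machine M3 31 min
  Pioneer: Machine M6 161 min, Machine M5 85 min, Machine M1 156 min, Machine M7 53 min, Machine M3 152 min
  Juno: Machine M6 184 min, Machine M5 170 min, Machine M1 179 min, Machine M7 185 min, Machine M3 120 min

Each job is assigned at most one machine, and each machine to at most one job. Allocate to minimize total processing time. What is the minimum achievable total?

Minimum total: 371 min

This is the linear assignment problem.
Optimal: Umbra→Machine M5 (33 min), Ember→Machine M1 (70 min), Flint→Machine M3 (31 min), Pioneer→Machine M7 (53 min), Juno→Machine M6 (184 min) — total 33+70+31+53+184 = 371 min.
Row-greedy (each job in turn takes its cheapest remaining machine) gives 434 min, worse by 63.
No other one-to-one assignment undercuts 371 min.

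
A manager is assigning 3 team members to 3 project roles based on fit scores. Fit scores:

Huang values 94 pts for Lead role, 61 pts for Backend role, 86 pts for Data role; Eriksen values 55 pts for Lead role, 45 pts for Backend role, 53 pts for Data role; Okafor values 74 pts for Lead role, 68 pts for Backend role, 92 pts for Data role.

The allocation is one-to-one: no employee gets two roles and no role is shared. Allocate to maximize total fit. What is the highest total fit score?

Treat this as an assignment problem: match each employee to one role.
Optimal: Huang→Lead role (94 pts), Eriksen→Backend role (45 pts), Okafor→Data role (92 pts) — total 94+45+92 = 231 pts.
Column-greedy (each role in turn goes to its best remaining employee) gives 215 pts, worse by 16.
Next-best assignment: Huang→Lead role, Eriksen→Data role, Okafor→Backend role = 215 pts.
Swapping Huang↔Eriksen (Huang→Backend role 61 pts, Eriksen→Lead role 55 pts) loses 23.

Max total: 231 pts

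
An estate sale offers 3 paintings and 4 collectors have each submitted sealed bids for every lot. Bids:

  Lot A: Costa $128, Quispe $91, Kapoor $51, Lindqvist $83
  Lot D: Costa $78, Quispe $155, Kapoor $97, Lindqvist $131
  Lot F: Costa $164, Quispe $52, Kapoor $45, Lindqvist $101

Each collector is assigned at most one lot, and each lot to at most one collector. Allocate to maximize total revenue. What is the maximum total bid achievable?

This is a one-to-one assignment (maximum-weight bipartite matching).
Optimal: Lindqvist→Lot A ($83), Quispe→Lot D ($155), Costa→Lot F ($164) — total 83+155+164 = $402.
Column-greedy (each lot in turn goes to its best remaining collector) gives $384, worse by 18.
Next-best assignment: Quispe→Lot A, Lindqvist→Lot D, Costa→Lot F = $386.
Every other assignment is strictly worse.

Max total: $402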